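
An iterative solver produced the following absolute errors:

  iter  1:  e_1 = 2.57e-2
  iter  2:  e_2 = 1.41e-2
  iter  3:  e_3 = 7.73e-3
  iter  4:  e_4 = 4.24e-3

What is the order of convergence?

Consecutive ratios: e_4/e_3 = 4.24e-3/7.73e-3 = 0.548512, e_3/e_2 = 7.73e-3/1.41e-2 = 0.548227.
p ≈ ln(0.548512)/ln(0.548227) = -0.6005/-0.6011 ≈ 1.00.
So the convergence is linear (order 1).

1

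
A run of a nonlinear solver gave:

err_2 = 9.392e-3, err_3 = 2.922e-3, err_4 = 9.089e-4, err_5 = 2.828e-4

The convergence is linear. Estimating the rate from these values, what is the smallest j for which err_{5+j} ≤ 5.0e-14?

20

Rate ρ ≈ err_5/err_4 = 2.828e-4/9.089e-4 = 0.3111.
After j more steps, err_{5+j} ≈ 2.828e-4·ρ^j; need ρ^j ≤ 5.0e-14/2.828e-4 = 1.76803e-10.
j ≥ ln(1.76803e-10)/ln(0.3111) = -22.4560/-1.16764 = 19.232.
So 20 more iterations are needed.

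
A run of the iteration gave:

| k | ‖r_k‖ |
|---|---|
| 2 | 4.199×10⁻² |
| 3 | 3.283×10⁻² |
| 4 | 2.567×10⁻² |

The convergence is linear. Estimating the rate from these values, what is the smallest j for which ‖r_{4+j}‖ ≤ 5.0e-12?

91

Rate ρ ≈ ‖r_4‖/‖r_3‖ = 2.567×10⁻²/3.283×10⁻² = 0.7819.
After j more steps, ‖r_{4+j}‖ ≈ 2.567×10⁻²·ρ^j; need ρ^j ≤ 5.0e-12/2.567×10⁻² = 1.9478e-10.
j ≥ ln(1.9478e-10)/ln(0.7819) = -22.3592/-0.24603 = 90.880.
So 91 more iterations are needed.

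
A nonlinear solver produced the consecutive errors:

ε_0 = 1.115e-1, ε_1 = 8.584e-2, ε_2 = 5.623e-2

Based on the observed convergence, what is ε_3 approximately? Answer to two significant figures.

First estimate the order: p ≈ ln(ε_2/ε_1) / ln(ε_1/ε_0) = ln(5.623e-2/8.584e-2)/ln(8.584e-2/1.115e-1) = ln(0.655056)/ln(0.769865) ≈ 1.6175.
Then ε_3 ≈ ε_2·(ε_2/ε_1)^p = 5.623e-2·(0.655056)^1.6175 = 5.623e-2·0.504464 ≈ 0.02837.

2.8e-2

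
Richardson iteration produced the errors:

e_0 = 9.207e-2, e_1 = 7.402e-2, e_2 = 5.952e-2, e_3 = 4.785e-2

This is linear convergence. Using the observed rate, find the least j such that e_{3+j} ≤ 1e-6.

Rate ρ ≈ e_3/e_2 = 4.785e-2/5.952e-2 = 0.8039.
After j more steps, e_{3+j} ≈ 4.785e-2·ρ^j; need ρ^j ≤ 1e-6/4.785e-2 = 2.08986e-05.
j ≥ ln(2.08986e-05)/ln(0.8039) = -10.7758/-0.21828 = 49.367.
So 50 more iterations are needed.

50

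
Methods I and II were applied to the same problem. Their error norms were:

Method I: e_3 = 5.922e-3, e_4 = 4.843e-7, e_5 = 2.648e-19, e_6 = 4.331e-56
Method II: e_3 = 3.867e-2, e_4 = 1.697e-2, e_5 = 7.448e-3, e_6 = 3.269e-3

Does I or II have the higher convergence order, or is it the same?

Method I: p ≈ ln(4.331e-56/2.648e-19)/ln(2.648e-19/4.843e-7) ≈ 3.00.
Method II: p ≈ ln(3.269e-3/7.448e-3)/ln(7.448e-3/1.697e-2) ≈ 1.00.
Method I has the higher order (≈3.0 vs ≈1.0).

I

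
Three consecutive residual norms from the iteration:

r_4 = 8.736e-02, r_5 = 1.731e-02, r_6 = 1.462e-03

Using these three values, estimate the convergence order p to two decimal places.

p ≈ ln(r_6/r_5) / ln(r_5/r_4)
  = ln(1.462e-03/1.731e-02) / ln(1.731e-02/8.736e-02)
  = ln(0.0844598) / ln(0.198146)
  = -2.47148 / -1.61875 ≈ 1.52678

1.53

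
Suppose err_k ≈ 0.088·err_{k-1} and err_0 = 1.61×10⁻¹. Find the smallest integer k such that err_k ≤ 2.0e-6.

After k steps, err_k ≈ 1.61×10⁻¹·0.088^k.
Need 0.088^k ≤ 2.0e-6/1.61×10⁻¹ = 1.24224e-05.
k ≥ ln(1.24224e-05)/ln(0.088) = -11.2960/-2.43042 = 4.648.
Smallest integer k = 5.

5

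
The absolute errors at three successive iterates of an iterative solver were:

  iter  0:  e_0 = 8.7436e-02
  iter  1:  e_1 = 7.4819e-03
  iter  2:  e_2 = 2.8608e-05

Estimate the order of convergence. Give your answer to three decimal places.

p ≈ ln(e_2/e_1) / ln(e_1/e_0)
  = ln(2.8608e-05/7.4819e-03) / ln(7.4819e-03/8.7436e-02)
  = ln(0.00382363) / ln(0.08557)
  = -5.566555 / -2.458421 ≈ 2.264281

2.264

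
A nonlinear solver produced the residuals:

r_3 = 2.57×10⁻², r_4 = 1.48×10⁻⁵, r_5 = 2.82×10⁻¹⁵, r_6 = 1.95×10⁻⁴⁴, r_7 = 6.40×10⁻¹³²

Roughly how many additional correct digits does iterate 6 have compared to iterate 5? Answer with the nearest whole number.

29

Digits gained ≈ log₁₀(r_5/r_6) = log₁₀(2.82×10⁻¹⁵/1.95×10⁻⁴⁴) = log₁₀(1.44615e+29) ≈ 29.160.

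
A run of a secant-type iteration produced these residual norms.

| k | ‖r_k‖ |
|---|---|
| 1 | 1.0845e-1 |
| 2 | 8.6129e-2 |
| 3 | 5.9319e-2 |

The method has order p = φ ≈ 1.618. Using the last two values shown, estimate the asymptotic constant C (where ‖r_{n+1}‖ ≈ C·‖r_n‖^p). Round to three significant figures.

3.13

C ≈ ‖r_3‖ / ‖r_2‖^1.618
  = 5.9319e-2 / (8.6129e-2)^1.618
  = 5.9319e-2 / 0.0189266 ≈ 3.1342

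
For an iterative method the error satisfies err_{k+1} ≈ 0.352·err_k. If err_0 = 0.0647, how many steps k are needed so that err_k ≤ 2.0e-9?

17

After k steps, err_k ≈ 0.0647·0.352^k.
Need 0.352^k ≤ 2.0e-9/0.0647 = 3.09119e-08.
k ≥ ln(3.09119e-08)/ln(0.352) = -17.2921/-1.04412 = 16.561.
Smallest integer k = 17.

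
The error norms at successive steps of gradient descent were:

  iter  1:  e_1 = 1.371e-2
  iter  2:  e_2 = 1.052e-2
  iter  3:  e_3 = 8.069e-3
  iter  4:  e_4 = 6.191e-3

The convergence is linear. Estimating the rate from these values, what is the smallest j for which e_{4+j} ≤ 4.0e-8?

Rate ρ ≈ e_4/e_3 = 6.191e-3/8.069e-3 = 0.7673.
After j more steps, e_{4+j} ≈ 6.191e-3·ρ^j; need ρ^j ≤ 4.0e-8/6.191e-3 = 6.46099e-06.
j ≥ ln(6.46099e-06)/ln(0.7673) = -11.9497/-0.26488 = 45.114.
So 46 more iterations are needed.

46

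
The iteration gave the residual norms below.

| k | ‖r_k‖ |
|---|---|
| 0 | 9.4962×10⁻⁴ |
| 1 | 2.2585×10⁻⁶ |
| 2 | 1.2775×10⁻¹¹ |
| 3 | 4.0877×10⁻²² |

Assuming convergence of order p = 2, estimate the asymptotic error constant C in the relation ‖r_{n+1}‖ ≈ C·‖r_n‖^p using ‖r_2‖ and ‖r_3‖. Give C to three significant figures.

2.50

C ≈ ‖r_3‖ / ‖r_2‖^2
  = 4.0877×10⁻²² / (1.2775×10⁻¹¹)^2
  = 4.0877×10⁻²² / 1.63201e-22 ≈ 2.5047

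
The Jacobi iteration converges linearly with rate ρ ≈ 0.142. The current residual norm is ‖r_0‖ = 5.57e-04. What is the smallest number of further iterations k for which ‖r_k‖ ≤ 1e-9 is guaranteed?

7

After k steps, ‖r_k‖ ≈ 5.57e-04·0.142^k.
Need 0.142^k ≤ 1e-9/5.57e-04 = 1.79533e-06.
k ≥ ln(1.79533e-06)/ln(0.142) = -13.2303/-1.95193 = 6.778.
Smallest integer k = 7.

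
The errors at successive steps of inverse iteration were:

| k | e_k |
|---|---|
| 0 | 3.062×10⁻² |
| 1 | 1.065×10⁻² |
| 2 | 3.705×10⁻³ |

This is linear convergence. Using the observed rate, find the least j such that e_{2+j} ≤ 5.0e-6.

7

Rate ρ ≈ e_2/e_1 = 3.705×10⁻³/1.065×10⁻² = 0.3479.
After j more steps, e_{2+j} ≈ 3.705×10⁻³·ρ^j; need ρ^j ≤ 5.0e-6/3.705×10⁻³ = 0.00134953.
j ≥ ln(0.00134953)/ln(0.3479) = -6.6080/-1.05584 = 6.259.
So 7 more iterations are needed.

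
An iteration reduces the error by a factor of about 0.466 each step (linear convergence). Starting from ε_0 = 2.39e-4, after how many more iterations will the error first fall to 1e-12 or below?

After k steps, ε_k ≈ 2.39e-4·0.466^k.
Need 0.466^k ≤ 1e-12/2.39e-4 = 4.1841e-09.
k ≥ ln(4.1841e-09)/ln(0.466) = -19.2920/-0.76357 = 25.266.
Smallest integer k = 26.

26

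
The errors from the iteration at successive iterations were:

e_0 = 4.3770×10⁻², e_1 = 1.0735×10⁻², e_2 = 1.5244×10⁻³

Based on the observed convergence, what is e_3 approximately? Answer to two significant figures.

1.0e-4

First estimate the order: p ≈ ln(e_2/e_1) / ln(e_1/e_0) = ln(1.5244×10⁻³/1.0735×10⁻²)/ln(1.0735×10⁻²/4.3770×10⁻²) = ln(0.142003)/ln(0.245259) ≈ 1.3888.
Then e_3 ≈ e_2·(e_2/e_1)^p = 1.5244×10⁻³·(0.142003)^1.3888 = 1.5244×10⁻³·0.066483 ≈ 0.0001013.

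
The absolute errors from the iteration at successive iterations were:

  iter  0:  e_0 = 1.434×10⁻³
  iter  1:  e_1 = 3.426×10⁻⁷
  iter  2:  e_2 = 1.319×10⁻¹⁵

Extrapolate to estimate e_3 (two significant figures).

First estimate the order: p ≈ ln(e_2/e_1) / ln(e_1/e_0) = ln(1.319×10⁻¹⁵/3.426×10⁻⁷)/ln(3.426×10⁻⁷/1.434×10⁻³) = ln(3.84997e-09)/ln(0.000238912) ≈ 2.3233.
Then e_3 ≈ e_2·(e_2/e_1)^p = 1.319×10⁻¹⁵·(3.84997e-09)^2.3233 = 1.319×10⁻¹⁵·2.82158e-20 ≈ 3.722e-35.

3.7e-35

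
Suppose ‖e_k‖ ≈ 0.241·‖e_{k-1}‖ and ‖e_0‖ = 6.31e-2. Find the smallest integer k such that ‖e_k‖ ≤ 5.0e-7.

After k steps, ‖e_k‖ ≈ 6.31e-2·0.241^k.
Need 0.241^k ≤ 5.0e-7/6.31e-2 = 7.92393e-06.
k ≥ ln(7.92393e-06)/ln(0.241) = -11.7456/-1.42296 = 8.254.
Smallest integer k = 9.

9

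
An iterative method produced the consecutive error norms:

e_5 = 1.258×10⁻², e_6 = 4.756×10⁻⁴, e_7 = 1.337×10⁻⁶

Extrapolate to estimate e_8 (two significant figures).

3.6e-11

First estimate the order: p ≈ ln(e_7/e_6) / ln(e_6/e_5) = ln(1.337×10⁻⁶/4.756×10⁻⁴)/ln(4.756×10⁻⁴/1.258×10⁻²) = ln(0.00281119)/ln(0.037806) ≈ 1.7935.
Then e_8 ≈ e_7·(e_7/e_6)^p = 1.337×10⁻⁶·(0.00281119)^1.7935 = 1.337×10⁻⁶·2.65818e-05 ≈ 3.554e-11.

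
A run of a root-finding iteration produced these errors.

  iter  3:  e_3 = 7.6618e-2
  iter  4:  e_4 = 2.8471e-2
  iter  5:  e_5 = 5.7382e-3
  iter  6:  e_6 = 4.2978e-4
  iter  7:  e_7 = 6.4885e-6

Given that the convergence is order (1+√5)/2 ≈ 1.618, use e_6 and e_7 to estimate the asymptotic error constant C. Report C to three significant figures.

C ≈ e_7 / e_6^1.618
  = 6.4885e-6 / (4.2978e-4)^1.618
  = 6.4885e-6 / 3.56938e-06 ≈ 1.8178

1.82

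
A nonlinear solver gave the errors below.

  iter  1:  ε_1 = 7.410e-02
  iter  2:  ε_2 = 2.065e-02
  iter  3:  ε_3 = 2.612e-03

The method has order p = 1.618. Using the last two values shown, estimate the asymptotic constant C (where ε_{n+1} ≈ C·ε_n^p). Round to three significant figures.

C ≈ ε_3 / ε_2^1.618
  = 2.612e-03 / (2.065e-02)^1.618
  = 2.612e-03 / 0.00187733 ≈ 1.3913

1.39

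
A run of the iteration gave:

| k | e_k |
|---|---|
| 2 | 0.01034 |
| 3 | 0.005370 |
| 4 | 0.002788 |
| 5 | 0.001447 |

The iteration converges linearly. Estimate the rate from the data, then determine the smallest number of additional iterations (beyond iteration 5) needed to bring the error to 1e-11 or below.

Rate ρ ≈ e_5/e_4 = 0.001447/0.002788 = 0.5190.
After j more steps, e_{5+j} ≈ 0.001447·ρ^j; need ρ^j ≤ 1e-11/0.001447 = 6.91085e-09.
j ≥ ln(6.91085e-09)/ln(0.5190) = -18.7902/-0.65585 = 28.650.
So 29 more iterations are needed.

29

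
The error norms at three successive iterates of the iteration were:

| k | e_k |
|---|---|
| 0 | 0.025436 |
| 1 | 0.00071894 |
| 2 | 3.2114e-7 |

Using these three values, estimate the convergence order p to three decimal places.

2.163

p ≈ ln(e_2/e_1) / ln(e_1/e_0)
  = ln(3.2114e-7/0.00071894) / ln(0.00071894/0.025436)
  = ln(0.000446685) / ln(0.0282647)
  = -7.713657 / -3.566142 ≈ 2.163026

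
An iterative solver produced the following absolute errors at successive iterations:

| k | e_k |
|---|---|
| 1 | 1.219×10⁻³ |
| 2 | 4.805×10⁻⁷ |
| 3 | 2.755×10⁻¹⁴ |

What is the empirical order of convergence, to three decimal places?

p ≈ ln(e_3/e_2) / ln(e_2/e_1)
  = ln(2.755×10⁻¹⁴/4.805×10⁻⁷) / ln(4.805×10⁻⁷/1.219×10⁻³)
  = ln(5.73361e-08) / ln(0.000394176)
  = -16.674335 / -7.838713 ≈ 2.127178

2.127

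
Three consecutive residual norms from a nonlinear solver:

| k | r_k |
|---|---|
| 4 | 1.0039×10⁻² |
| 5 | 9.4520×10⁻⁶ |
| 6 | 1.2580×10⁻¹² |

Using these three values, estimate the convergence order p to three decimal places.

2.272

p ≈ ln(r_6/r_5) / ln(r_5/r_4)
  = ln(1.2580×10⁻¹²/9.4520×10⁻⁶) / ln(9.4520×10⁻⁶/1.0039×10⁻²)
  = ln(1.33094e-07) / ln(0.000941528)
  = -15.832210 / -6.968006 ≈ 2.272129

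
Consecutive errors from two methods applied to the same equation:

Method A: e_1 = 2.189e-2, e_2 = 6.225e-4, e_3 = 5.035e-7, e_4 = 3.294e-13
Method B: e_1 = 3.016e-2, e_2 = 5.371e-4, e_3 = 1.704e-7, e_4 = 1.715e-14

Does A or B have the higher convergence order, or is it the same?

Method A: p ≈ ln(3.294e-13/5.035e-7)/ln(5.035e-7/6.225e-4) ≈ 2.00.
Method B: p ≈ ln(1.715e-14/1.704e-7)/ln(1.704e-7/5.371e-4) ≈ 2.00.
Both orders ≈ 2.0 — effectively the same.

same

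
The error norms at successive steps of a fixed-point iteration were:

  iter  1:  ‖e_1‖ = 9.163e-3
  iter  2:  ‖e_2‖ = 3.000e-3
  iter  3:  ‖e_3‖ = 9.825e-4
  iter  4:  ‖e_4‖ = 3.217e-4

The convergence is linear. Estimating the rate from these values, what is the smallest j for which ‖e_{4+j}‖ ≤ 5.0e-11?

Rate ρ ≈ ‖e_4‖/‖e_3‖ = 3.217e-4/9.825e-4 = 0.3274.
After j more steps, ‖e_{4+j}‖ ≈ 3.217e-4·ρ^j; need ρ^j ≤ 5.0e-11/3.217e-4 = 1.55424e-07.
j ≥ ln(1.55424e-07)/ln(0.3274) = -15.6771/-1.11657 = 14.040.
So 15 more iterations are needed.

15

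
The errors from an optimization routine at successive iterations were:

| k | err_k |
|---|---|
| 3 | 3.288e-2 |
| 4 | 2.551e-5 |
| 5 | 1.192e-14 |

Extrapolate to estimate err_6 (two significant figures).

1.2e-42

First estimate the order: p ≈ ln(err_5/err_4) / ln(err_4/err_3) = ln(1.192e-14/2.551e-5)/ln(2.551e-5/3.288e-2) = ln(4.67268e-10)/ln(0.000775852) ≈ 2.9999.
Then err_6 ≈ err_5·(err_5/err_4)^p = 1.192e-14·(4.67268e-10)^2.9999 = 1.192e-14·1.02242e-28 ≈ 1.219e-42.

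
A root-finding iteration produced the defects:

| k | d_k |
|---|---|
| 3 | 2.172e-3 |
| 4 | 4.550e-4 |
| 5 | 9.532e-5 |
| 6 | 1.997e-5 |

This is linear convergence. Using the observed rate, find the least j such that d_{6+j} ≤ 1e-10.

Rate ρ ≈ d_6/d_5 = 1.997e-5/9.532e-5 = 0.2095.
After j more steps, d_{6+j} ≈ 1.997e-5·ρ^j; need ρ^j ≤ 1e-10/1.997e-5 = 5.00751e-06.
j ≥ ln(5.00751e-06)/ln(0.2095) = -12.2046/-1.56303 = 7.808.
So 8 more iterations are needed.

8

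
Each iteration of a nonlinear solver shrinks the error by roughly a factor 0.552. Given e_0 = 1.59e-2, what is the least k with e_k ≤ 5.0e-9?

26

After k steps, e_k ≈ 1.59e-2·0.552^k.
Need 0.552^k ≤ 5.0e-9/1.59e-2 = 3.14465e-07.
k ≥ ln(3.14465e-07)/ln(0.552) = -14.9724/-0.59421 = 25.197.
Smallest integer k = 26.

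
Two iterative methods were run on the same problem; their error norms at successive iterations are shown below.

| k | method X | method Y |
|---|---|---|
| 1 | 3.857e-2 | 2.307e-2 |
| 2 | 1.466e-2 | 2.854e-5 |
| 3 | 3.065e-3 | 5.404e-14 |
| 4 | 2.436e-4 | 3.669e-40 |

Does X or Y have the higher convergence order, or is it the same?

Method X: p ≈ ln(2.436e-4/3.065e-3)/ln(3.065e-3/1.466e-2) ≈ 1.62.
Method Y: p ≈ ln(3.669e-40/5.404e-14)/ln(5.404e-14/2.854e-5) ≈ 3.00.
Method Y has the higher order (≈3.0 vs ≈1.6).

Y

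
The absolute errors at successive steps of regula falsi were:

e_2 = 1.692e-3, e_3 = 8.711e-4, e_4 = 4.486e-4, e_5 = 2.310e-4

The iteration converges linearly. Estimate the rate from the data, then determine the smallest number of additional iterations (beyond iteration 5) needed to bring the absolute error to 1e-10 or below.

Rate ρ ≈ e_5/e_4 = 2.310e-4/4.486e-4 = 0.5149.
After j more steps, e_{5+j} ≈ 2.310e-4·ρ^j; need ρ^j ≤ 1e-10/2.310e-4 = 4.329e-07.
j ≥ ln(4.329e-07)/ln(0.5149) = -14.6528/-0.66378 = 22.075.
So 23 more iterations are needed.

23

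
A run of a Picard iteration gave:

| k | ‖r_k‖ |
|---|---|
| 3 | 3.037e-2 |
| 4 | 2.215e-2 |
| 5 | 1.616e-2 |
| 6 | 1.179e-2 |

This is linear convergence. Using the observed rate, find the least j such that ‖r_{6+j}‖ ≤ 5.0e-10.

54

Rate ρ ≈ ‖r_6‖/‖r_5‖ = 1.179e-2/1.616e-2 = 0.7296.
After j more steps, ‖r_{6+j}‖ ≈ 1.179e-2·ρ^j; need ρ^j ≤ 5.0e-10/1.179e-2 = 4.24088e-08.
j ≥ ln(4.24088e-08)/ln(0.7296) = -16.9759/-0.31526 = 53.847.
So 54 more iterations are needed.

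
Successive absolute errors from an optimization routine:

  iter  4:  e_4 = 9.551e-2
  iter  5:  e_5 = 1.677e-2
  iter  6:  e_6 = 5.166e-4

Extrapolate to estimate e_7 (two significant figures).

4.9e-7

First estimate the order: p ≈ ln(e_6/e_5) / ln(e_5/e_4) = ln(5.166e-4/1.677e-2)/ln(1.677e-2/9.551e-2) = ln(0.030805)/ln(0.175584) ≈ 2.0005.
Then e_7 ≈ e_6·(e_6/e_5)^p = 5.166e-4·(0.030805)^2.0005 = 5.166e-4·0.000947298 ≈ 4.894e-07.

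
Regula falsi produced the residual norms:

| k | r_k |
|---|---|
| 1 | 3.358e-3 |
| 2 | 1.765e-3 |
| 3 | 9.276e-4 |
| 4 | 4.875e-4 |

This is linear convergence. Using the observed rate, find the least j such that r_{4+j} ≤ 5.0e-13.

Rate ρ ≈ r_4/r_3 = 4.875e-4/9.276e-4 = 0.5255.
After j more steps, r_{4+j} ≈ 4.875e-4·ρ^j; need ρ^j ≤ 5.0e-13/4.875e-4 = 1.02564e-09.
j ≥ ln(1.02564e-09)/ln(0.5255) = -20.6979/-0.64341 = 32.169.
So 33 more iterations are needed.

33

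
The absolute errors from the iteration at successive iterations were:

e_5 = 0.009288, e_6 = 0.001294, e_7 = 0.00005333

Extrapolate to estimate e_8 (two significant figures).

First estimate the order: p ≈ ln(e_7/e_6) / ln(e_6/e_5) = ln(0.00005333/0.001294)/ln(0.001294/0.009288) = ln(0.0412133)/ln(0.13932) ≈ 1.6180.
Then e_8 ≈ e_7·(e_7/e_6)^p = 0.00005333·(0.0412133)^1.6180 = 0.00005333·0.00574289 ≈ 3.063e-07.

3.1e-7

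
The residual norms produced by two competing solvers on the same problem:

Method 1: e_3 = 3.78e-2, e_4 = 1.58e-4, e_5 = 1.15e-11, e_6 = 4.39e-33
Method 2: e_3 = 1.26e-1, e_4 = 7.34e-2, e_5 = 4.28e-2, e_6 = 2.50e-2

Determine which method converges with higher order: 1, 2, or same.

Method 1: p ≈ ln(4.39e-33/1.15e-11)/ln(1.15e-11/1.58e-4) ≈ 3.00.
Method 2: p ≈ ln(2.50e-2/4.28e-2)/ln(4.28e-2/7.34e-2) ≈ 1.00.
Method 1 has the higher order (≈3.0 vs ≈1.0).

1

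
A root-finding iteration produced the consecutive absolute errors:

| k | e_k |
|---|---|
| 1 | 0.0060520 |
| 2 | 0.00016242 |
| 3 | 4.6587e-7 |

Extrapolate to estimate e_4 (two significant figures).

3.6e-11

First estimate the order: p ≈ ln(e_3/e_2) / ln(e_2/e_1) = ln(4.6587e-7/0.00016242)/ln(0.00016242/0.0060520) = ln(0.0028683)/ln(0.0268374) ≈ 1.6180.
Then e_4 ≈ e_3·(e_3/e_2)^p = 4.6587e-7·(0.0028683)^1.6180 = 4.6587e-7·7.69904e-05 ≈ 3.587e-11.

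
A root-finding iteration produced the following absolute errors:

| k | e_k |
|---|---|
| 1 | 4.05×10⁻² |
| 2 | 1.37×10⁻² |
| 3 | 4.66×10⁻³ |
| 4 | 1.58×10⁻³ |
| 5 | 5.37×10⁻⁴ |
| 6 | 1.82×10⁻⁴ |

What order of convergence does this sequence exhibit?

1

Consecutive ratios: e_6/e_5 = 1.82×10⁻⁴/5.37×10⁻⁴ = 0.33892, e_5/e_4 = 5.37×10⁻⁴/1.58×10⁻³ = 0.339873.
p ≈ ln(0.33892)/ln(0.339873) = -1.0820/-1.0792 ≈ 1.00.
So the convergence is linear (order 1).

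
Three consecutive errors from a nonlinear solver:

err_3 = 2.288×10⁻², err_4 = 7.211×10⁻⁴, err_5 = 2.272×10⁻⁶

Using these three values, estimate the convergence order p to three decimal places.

p ≈ ln(err_5/err_4) / ln(err_4/err_3)
  = ln(2.272×10⁻⁶/7.211×10⁻⁴) / ln(7.211×10⁻⁴/2.288×10⁻²)
  = ln(0.00315074) / ln(0.0315166)
  = -5.760118 / -3.457241 ≈ 1.666103

1.666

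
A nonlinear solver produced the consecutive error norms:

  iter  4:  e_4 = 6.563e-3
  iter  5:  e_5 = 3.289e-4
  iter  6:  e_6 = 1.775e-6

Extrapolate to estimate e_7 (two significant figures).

First estimate the order: p ≈ ln(e_6/e_5) / ln(e_5/e_4) = ln(1.775e-6/3.289e-4)/ln(3.289e-4/6.563e-3) = ln(0.00539678)/ln(0.0501143) ≈ 1.7445.
Then e_7 ≈ e_6·(e_6/e_5)^p = 1.775e-6·(0.00539678)^1.7445 = 1.775e-6·0.000110588 ≈ 1.963e-10.

2.0e-10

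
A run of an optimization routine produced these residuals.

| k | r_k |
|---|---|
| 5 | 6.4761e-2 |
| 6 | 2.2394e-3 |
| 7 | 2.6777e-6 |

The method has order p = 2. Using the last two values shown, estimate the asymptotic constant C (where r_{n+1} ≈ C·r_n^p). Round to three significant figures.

C ≈ r_7 / r_6^2
  = 2.6777e-6 / (2.2394e-3)^2
  = 2.6777e-6 / 5.01491e-06 ≈ 0.53395

0.534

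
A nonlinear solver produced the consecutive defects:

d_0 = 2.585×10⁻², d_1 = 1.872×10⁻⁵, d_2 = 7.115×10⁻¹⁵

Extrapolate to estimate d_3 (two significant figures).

First estimate the order: p ≈ ln(d_2/d_1) / ln(d_1/d_0) = ln(7.115×10⁻¹⁵/1.872×10⁻⁵)/ln(1.872×10⁻⁵/2.585×10⁻²) = ln(3.80075e-10)/ln(0.000724178) ≈ 2.9999.
Then d_3 ≈ d_2·(d_2/d_1)^p = 7.115×10⁻¹⁵·(3.80075e-10)^2.9999 = 7.115×10⁻¹⁵·5.50237e-29 ≈ 3.915e-43.

3.9e-43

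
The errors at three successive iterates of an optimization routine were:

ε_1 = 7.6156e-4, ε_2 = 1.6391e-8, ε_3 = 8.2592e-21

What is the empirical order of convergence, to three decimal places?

p ≈ ln(ε_3/ε_2) / ln(ε_2/ε_1)
  = ln(8.2592e-21/1.6391e-8) / ln(1.6391e-8/7.6156e-4)
  = ln(5.03886e-13) / ln(2.15229e-05)
  = -28.316426 / -10.746393 ≈ 2.634970

2.635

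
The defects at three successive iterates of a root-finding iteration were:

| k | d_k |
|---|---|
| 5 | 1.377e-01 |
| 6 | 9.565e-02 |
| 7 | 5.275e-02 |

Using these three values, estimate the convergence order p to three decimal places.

p ≈ ln(d_7/d_6) / ln(d_6/d_5)
  = ln(5.275e-02/9.565e-02) / ln(9.565e-02/1.377e-01)
  = ln(0.55149) / ln(0.694626)
  = -0.595132 / -0.364382 ≈ 1.633264

1.633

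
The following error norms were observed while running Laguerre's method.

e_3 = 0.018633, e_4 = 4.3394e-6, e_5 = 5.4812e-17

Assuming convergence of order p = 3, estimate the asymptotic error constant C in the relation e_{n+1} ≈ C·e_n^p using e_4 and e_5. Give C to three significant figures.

C ≈ e_5 / e_4^3
  = 5.4812e-17 / (4.3394e-6)^3
  = 5.4812e-17 / 8.17126e-17 ≈ 0.67079

0.671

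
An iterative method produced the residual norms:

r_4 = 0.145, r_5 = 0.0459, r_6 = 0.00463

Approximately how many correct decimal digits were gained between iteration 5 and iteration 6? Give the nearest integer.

Digits gained ≈ log₁₀(r_5/r_6) = log₁₀(0.0459/0.00463) = log₁₀(9.91361) ≈ 0.996.

1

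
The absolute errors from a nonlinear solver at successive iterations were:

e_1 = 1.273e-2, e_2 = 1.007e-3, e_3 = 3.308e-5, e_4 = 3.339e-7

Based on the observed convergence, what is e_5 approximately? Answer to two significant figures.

First estimate the order: p ≈ ln(e_4/e_3) / ln(e_3/e_2) = ln(3.339e-7/3.308e-5)/ln(3.308e-5/1.007e-3) = ln(0.0100937)/ln(0.03285) ≈ 1.3455.
Then e_5 ≈ e_4·(e_4/e_3)^p = 3.339e-7·(0.0100937)^1.3455 = 3.339e-7·0.00206277 ≈ 6.888e-10.

6.9e-10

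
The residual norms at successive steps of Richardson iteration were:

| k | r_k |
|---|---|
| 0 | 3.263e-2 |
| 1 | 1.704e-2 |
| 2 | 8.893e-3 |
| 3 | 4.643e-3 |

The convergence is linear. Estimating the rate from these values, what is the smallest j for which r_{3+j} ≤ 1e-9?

24

Rate ρ ≈ r_3/r_2 = 4.643e-3/8.893e-3 = 0.5221.
After j more steps, r_{3+j} ≈ 4.643e-3·ρ^j; need ρ^j ≤ 1e-9/4.643e-3 = 2.15378e-07.
j ≥ ln(2.15378e-07)/ln(0.5221) = -15.3509/-0.64990 = 23.620.
So 24 more iterations are needed.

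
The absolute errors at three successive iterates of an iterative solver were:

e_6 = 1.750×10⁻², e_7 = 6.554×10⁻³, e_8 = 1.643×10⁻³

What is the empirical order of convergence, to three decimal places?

1.409

p ≈ ln(e_8/e_7) / ln(e_7/e_6)
  = ln(1.643×10⁻³/6.554×10⁻³) / ln(6.554×10⁻³/1.750×10⁻²)
  = ln(0.250687) / ln(0.374514)
  = -1.383550 / -0.982126 ≈ 1.408730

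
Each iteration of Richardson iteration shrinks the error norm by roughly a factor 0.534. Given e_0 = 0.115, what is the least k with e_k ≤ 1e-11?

37

After k steps, e_k ≈ 0.115·0.534^k.
Need 0.534^k ≤ 1e-11/0.115 = 8.69565e-11.
k ≥ ln(8.69565e-11)/ln(0.534) = -23.1656/-0.62736 = 36.926.
Smallest integer k = 37.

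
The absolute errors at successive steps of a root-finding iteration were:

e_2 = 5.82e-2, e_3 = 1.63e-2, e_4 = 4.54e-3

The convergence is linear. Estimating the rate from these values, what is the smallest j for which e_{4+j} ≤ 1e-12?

18

Rate ρ ≈ e_4/e_3 = 4.54e-3/1.63e-2 = 0.2785.
After j more steps, e_{4+j} ≈ 4.54e-3·ρ^j; need ρ^j ≤ 1e-12/4.54e-3 = 2.20264e-10.
j ≥ ln(2.20264e-10)/ln(0.2785) = -22.2362/-1.27834 = 17.395.
So 18 more iterations are needed.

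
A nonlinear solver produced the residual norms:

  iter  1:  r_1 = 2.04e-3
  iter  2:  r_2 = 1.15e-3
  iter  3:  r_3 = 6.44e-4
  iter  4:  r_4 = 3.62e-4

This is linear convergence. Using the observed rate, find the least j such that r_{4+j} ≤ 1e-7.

15

Rate ρ ≈ r_4/r_3 = 3.62e-4/6.44e-4 = 0.5621.
After j more steps, r_{4+j} ≈ 3.62e-4·ρ^j; need ρ^j ≤ 1e-7/3.62e-4 = 0.000276243.
j ≥ ln(0.000276243)/ln(0.5621) = -8.1942/-0.57608 = 14.224.
So 15 more iterations are needed.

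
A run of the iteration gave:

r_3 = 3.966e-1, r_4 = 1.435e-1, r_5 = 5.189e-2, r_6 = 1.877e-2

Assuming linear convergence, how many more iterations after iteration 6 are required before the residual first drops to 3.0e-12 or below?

Rate ρ ≈ r_6/r_5 = 1.877e-2/5.189e-2 = 0.3617.
After j more steps, r_{6+j} ≈ 1.877e-2·ρ^j; need ρ^j ≤ 3.0e-12/1.877e-2 = 1.5983e-10.
j ≥ ln(1.5983e-10)/ln(0.3617) = -22.5569/-1.01694 = 22.181.
So 23 more iterations are needed.

23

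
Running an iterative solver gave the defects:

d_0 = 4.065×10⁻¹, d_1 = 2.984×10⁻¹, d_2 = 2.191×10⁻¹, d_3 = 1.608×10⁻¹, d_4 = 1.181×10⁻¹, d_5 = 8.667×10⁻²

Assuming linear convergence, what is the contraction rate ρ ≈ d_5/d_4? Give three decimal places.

ρ ≈ d_5/d_4 = 8.667×10⁻²/1.181×10⁻¹ = 0.73387

0.734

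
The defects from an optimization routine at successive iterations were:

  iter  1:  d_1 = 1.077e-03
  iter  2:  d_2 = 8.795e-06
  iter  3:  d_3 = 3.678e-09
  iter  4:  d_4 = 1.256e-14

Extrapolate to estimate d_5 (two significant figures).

First estimate the order: p ≈ ln(d_4/d_3) / ln(d_3/d_2) = ln(1.256e-14/3.678e-09)/ln(3.678e-09/8.795e-06) = ln(3.4149e-06)/ln(0.000418192) ≈ 1.6180.
Then d_5 ≈ d_4·(d_4/d_3)^p = 1.256e-14·(3.4149e-06)^1.6180 = 1.256e-14·1.42891e-09 ≈ 1.795e-23.

1.8e-23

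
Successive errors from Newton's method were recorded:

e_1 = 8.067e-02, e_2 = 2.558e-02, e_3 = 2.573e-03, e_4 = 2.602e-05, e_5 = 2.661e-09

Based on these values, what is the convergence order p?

Consecutive ratios: e_5/e_4 = 2.661e-09/2.602e-05 = 0.000102267, e_4/e_3 = 2.602e-05/2.573e-03 = 0.0101127.
p ≈ ln(0.000102267)/ln(0.0101127) = -9.1879/-4.5940 ≈ 2.00.
So the convergence is quadratic (order 2).

2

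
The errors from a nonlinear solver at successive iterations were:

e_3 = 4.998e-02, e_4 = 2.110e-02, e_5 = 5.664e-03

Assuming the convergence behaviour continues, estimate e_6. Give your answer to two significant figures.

7.6e-4

First estimate the order: p ≈ ln(e_5/e_4) / ln(e_4/e_3) = ln(5.664e-03/2.110e-02)/ln(2.110e-02/4.998e-02) = ln(0.268436)/ln(0.422169) ≈ 1.5251.
Then e_6 ≈ e_5·(e_5/e_4)^p = 5.664e-03·(0.268436)^1.5251 = 5.664e-03·0.134563 ≈ 0.0007622.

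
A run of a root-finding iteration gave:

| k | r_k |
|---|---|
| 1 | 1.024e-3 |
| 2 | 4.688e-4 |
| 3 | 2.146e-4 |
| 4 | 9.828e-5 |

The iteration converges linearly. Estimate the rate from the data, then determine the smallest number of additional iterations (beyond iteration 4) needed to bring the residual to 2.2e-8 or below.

Rate ρ ≈ r_4/r_3 = 9.828e-5/2.146e-4 = 0.4580.
After j more steps, r_{4+j} ≈ 9.828e-5·ρ^j; need ρ^j ≤ 2.2e-8/9.828e-5 = 0.00022385.
j ≥ ln(0.00022385)/ln(0.4580) = -8.4045/-0.78089 = 10.763.
So 11 more iterations are needed.

11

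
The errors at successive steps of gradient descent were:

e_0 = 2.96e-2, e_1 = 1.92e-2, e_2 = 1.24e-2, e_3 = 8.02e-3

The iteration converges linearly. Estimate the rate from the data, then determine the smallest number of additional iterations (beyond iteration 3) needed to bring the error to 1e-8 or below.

32

Rate ρ ≈ e_3/e_2 = 8.02e-3/1.24e-2 = 0.6468.
After j more steps, e_{3+j} ≈ 8.02e-3·ρ^j; need ρ^j ≤ 1e-8/8.02e-3 = 1.24688e-06.
j ≥ ln(1.24688e-06)/ln(0.6468) = -13.5949/-0.43572 = 31.201.
So 32 more iterations are needed.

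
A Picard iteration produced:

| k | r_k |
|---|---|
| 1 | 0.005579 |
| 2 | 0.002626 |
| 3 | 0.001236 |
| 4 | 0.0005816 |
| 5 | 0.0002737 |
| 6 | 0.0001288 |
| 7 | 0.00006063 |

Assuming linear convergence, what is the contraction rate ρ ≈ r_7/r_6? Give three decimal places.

0.471

ρ ≈ r_7/r_6 = 0.00006063/0.0001288 = 0.47073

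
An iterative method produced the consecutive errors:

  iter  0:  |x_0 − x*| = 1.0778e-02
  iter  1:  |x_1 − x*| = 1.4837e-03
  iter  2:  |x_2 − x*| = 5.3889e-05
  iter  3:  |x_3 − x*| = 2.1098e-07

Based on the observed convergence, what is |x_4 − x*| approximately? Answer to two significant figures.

2.0e-11

First estimate the order: p ≈ ln(|x_3 − x*|/|x_2 − x*|) / ln(|x_2 − x*|/|x_1 − x*|) = ln(2.1098e-07/5.3889e-05)/ln(5.3889e-05/1.4837e-03) = ln(0.00391508)/ln(0.0363207) ≈ 1.6719.
Then |x_4 − x*| ≈ |x_3 − x*|·(|x_3 − x*|/|x_2 − x*|)^p = 2.1098e-07·(0.00391508)^1.6719 = 2.1098e-07·9.4472e-05 ≈ 1.993e-11.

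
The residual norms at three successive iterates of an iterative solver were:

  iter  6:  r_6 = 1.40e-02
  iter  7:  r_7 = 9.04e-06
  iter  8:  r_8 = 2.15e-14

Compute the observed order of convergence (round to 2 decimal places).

p ≈ ln(r_8/r_7) / ln(r_7/r_6)
  = ln(2.15e-14/9.04e-06) / ln(9.04e-06/1.40e-02)
  = ln(2.37832e-09) / ln(0.000645714)
  = -19.85687 / -7.34515 ≈ 2.70340

2.70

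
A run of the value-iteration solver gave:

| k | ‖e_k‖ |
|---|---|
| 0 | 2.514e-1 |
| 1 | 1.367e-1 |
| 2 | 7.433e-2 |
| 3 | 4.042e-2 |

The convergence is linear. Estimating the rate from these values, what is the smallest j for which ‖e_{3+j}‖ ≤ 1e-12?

Rate ρ ≈ ‖e_3‖/‖e_2‖ = 4.042e-2/7.433e-2 = 0.5438.
After j more steps, ‖e_{3+j}‖ ≈ 4.042e-2·ρ^j; need ρ^j ≤ 1e-12/4.042e-2 = 2.47402e-11.
j ≥ ln(2.47402e-11)/ln(0.5438) = -24.4226/-0.60917 = 40.092.
So 41 more iterations are needed.

41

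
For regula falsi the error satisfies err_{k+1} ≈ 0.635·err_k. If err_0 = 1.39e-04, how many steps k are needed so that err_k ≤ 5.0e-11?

33

After k steps, err_k ≈ 1.39e-04·0.635^k.
Need 0.635^k ≤ 5.0e-11/1.39e-04 = 3.59712e-07.
k ≥ ln(3.59712e-07)/ln(0.635) = -14.8380/-0.45413 = 32.673.
Smallest integer k = 33.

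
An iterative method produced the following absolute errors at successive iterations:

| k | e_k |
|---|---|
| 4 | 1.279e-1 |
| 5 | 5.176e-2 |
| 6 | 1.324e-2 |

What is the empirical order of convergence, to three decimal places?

1.507

p ≈ ln(e_6/e_5) / ln(e_5/e_4)
  = ln(1.324e-2/5.176e-2) / ln(5.176e-2/1.279e-1)
  = ln(0.255796) / ln(0.404691)
  = -1.363375 / -0.904631 ≈ 1.507106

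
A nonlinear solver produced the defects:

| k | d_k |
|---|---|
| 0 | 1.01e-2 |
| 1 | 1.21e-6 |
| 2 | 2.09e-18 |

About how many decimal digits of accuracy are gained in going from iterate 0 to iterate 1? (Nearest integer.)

Digits gained ≈ log₁₀(d_0/d_1) = log₁₀(1.01e-2/1.21e-6) = log₁₀(8347.11) ≈ 3.922.

4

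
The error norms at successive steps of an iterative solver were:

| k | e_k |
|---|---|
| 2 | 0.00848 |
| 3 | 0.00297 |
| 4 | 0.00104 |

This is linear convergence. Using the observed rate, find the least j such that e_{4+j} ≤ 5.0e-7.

8

Rate ρ ≈ e_4/e_3 = 0.00104/0.00297 = 0.3502.
After j more steps, e_{4+j} ≈ 0.00104·ρ^j; need ρ^j ≤ 5.0e-7/0.00104 = 0.000480769.
j ≥ ln(0.000480769)/ln(0.3502) = -7.6401/-1.04925 = 7.281.
So 8 more iterations are needed.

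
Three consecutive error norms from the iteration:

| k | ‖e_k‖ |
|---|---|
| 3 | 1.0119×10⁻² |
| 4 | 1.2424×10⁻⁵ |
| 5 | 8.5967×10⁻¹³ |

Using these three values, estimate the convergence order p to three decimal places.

2.460

p ≈ ln(‖e_5‖/‖e_4‖) / ln(‖e_4‖/‖e_3‖)
  = ln(8.5967×10⁻¹³/1.2424×10⁻⁵) / ln(1.2424×10⁻⁵/1.0119×10⁻²)
  = ln(6.91943e-08) / ln(0.00122779)
  = -16.486347 / -6.702539 ≈ 2.459717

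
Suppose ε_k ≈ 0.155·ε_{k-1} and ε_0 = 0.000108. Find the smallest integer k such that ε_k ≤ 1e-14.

13

After k steps, ε_k ≈ 0.000108·0.155^k.
Need 0.155^k ≤ 1e-14/0.000108 = 9.25926e-11.
k ≥ ln(9.25926e-11)/ln(0.155) = -23.1028/-1.86433 = 12.392.
Smallest integer k = 13.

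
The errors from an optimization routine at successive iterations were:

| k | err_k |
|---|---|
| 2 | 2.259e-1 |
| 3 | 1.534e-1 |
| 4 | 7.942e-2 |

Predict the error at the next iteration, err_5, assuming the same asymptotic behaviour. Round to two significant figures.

First estimate the order: p ≈ ln(err_4/err_3) / ln(err_3/err_2) = ln(7.942e-2/1.534e-1)/ln(1.534e-1/2.259e-1) = ln(0.517731)/ln(0.679062) ≈ 1.7008.
Then err_5 ≈ err_4·(err_4/err_3)^p = 7.942e-2·(0.517731)^1.7008 = 7.942e-2·0.326399 ≈ 0.02592.

2.6e-2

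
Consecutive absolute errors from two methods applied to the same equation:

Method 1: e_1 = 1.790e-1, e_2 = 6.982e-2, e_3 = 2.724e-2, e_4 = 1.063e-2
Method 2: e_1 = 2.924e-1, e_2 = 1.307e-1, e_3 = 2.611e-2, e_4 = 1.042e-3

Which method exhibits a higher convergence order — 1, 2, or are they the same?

Method 1: p ≈ ln(1.063e-2/2.724e-2)/ln(2.724e-2/6.982e-2) ≈ 1.00.
Method 2: p ≈ ln(1.042e-3/2.611e-2)/ln(2.611e-2/1.307e-1) ≈ 2.00.
Method 2 has the higher order (≈2.0 vs ≈1.0).

2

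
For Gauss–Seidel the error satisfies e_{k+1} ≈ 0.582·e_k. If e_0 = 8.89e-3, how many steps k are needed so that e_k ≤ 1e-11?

After k steps, e_k ≈ 8.89e-3·0.582^k.
Need 0.582^k ≤ 1e-11/8.89e-3 = 1.12486e-09.
k ≥ ln(1.12486e-09)/ln(0.582) = -20.6056/-0.54128 = 38.068.
Smallest integer k = 39.

39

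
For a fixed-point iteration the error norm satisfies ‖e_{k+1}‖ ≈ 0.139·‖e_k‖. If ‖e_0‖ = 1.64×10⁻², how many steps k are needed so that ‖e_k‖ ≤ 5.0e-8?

After k steps, ‖e_k‖ ≈ 1.64×10⁻²·0.139^k.
Need 0.139^k ≤ 5.0e-8/1.64×10⁻² = 3.04878e-06.
k ≥ ln(3.04878e-06)/ln(0.139) = -12.7008/-1.97328 = 6.436.
Smallest integer k = 7.

7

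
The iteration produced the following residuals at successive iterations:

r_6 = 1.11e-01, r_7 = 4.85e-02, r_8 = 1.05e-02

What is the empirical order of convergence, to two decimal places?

1.85

p ≈ ln(r_8/r_7) / ln(r_7/r_6)
  = ln(1.05e-02/4.85e-02) / ln(4.85e-02/1.11e-01)
  = ln(0.216495) / ln(0.436937)
  = -1.53019 / -0.82797 ≈ 1.84812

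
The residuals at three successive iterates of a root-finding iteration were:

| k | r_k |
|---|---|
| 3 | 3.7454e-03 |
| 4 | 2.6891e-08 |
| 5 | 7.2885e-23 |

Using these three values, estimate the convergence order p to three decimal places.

p ≈ ln(r_5/r_4) / ln(r_4/r_3)
  = ln(7.2885e-23/2.6891e-08) / ln(2.6891e-08/3.7454e-03)
  = ln(2.71039e-15) / ln(7.17974e-06)
  = -33.541684 / -11.844247 ≈ 2.831897

2.832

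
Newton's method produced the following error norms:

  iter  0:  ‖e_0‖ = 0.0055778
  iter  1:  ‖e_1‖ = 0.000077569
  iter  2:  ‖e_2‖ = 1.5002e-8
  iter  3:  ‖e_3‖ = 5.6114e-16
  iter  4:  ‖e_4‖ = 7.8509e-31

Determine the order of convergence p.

2

Consecutive ratios: ‖e_4‖/‖e_3‖ = 7.8509e-31/5.6114e-16 = 1.3991e-15, ‖e_3‖/‖e_2‖ = 5.6114e-16/1.5002e-8 = 3.74043e-08.
p ≈ ln(1.3991e-15)/ln(3.74043e-08) = -34.2029/-17.1015 ≈ 2.00.
So the convergence is quadratic (order 2).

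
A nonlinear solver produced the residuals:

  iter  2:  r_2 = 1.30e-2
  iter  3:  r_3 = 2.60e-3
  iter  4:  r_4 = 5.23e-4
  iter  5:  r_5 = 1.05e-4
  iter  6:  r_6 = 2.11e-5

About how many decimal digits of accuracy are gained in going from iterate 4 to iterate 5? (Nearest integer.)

1

Digits gained ≈ log₁₀(r_4/r_5) = log₁₀(5.23e-4/1.05e-4) = log₁₀(4.98095) ≈ 0.697.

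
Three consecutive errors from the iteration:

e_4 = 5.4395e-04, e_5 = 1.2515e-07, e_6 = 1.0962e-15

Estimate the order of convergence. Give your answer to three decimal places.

p ≈ ln(e_6/e_5) / ln(e_5/e_4)
  = ln(1.0962e-15/1.2515e-07) / ln(1.2515e-07/5.4395e-04)
  = ln(8.75909e-09) / ln(0.000230076)
  = -18.553174 / -8.377101 ≈ 2.214749

2.215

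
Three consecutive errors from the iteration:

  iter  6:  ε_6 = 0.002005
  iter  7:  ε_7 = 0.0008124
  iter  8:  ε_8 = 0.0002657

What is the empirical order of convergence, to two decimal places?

p ≈ ln(ε_8/ε_7) / ln(ε_7/ε_6)
  = ln(0.0002657/0.0008124) / ln(0.0008124/0.002005)
  = ln(0.327056) / ln(0.405187)
  = -1.11762 / -0.90341 ≈ 1.23711

1.24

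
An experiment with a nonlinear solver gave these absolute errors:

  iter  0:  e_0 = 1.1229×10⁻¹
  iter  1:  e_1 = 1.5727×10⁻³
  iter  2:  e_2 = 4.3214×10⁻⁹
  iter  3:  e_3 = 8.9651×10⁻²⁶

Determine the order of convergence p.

Consecutive ratios: e_3/e_2 = 8.9651×10⁻²⁶/4.3214×10⁻⁹ = 2.07458e-17, e_2/e_1 = 4.3214×10⁻⁹/1.5727×10⁻³ = 2.74776e-06.
p ≈ ln(2.07458e-17)/ln(2.74776e-06) = -38.4142/-12.8047 ≈ 3.00.
So the convergence is cubic (order 3).

3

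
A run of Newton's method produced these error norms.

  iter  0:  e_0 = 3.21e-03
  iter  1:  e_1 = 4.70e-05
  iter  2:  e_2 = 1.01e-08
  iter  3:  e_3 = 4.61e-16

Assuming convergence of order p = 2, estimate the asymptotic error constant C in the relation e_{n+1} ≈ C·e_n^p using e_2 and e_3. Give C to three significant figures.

C ≈ e_3 / e_2^2
  = 4.61e-16 / (1.01e-08)^2
  = 4.61e-16 / 1.0201e-16 ≈ 4.5192

4.52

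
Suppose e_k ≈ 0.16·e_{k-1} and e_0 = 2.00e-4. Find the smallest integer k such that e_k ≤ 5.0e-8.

5

After k steps, e_k ≈ 2.00e-4·0.16^k.
Need 0.16^k ≤ 5.0e-8/2.00e-4 = 0.00025.
k ≥ ln(0.00025)/ln(0.16) = -8.2940/-1.83258 = 4.526.
Smallest integer k = 5.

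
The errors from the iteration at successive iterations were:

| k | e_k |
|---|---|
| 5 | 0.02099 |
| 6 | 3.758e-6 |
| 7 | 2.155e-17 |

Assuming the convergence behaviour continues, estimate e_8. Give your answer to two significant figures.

First estimate the order: p ≈ ln(e_7/e_6) / ln(e_6/e_5) = ln(2.155e-17/3.758e-6)/ln(3.758e-6/0.02099) = ln(5.73443e-12)/ln(0.000179038) ≈ 3.0001.
Then e_8 ≈ e_7·(e_7/e_6)^p = 2.155e-17·(5.73443e-12)^3.0001 = 2.155e-17·1.88082e-34 ≈ 4.053e-51.

4.1e-51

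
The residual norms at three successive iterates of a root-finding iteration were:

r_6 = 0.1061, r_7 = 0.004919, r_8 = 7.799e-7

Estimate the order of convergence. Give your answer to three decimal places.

2.849

p ≈ ln(r_8/r_7) / ln(r_7/r_6)
  = ln(7.799e-7/0.004919) / ln(0.004919/0.1061)
  = ln(0.000158548) / ln(0.0463619)
  = -8.749453 / -3.071277 ≈ 2.848800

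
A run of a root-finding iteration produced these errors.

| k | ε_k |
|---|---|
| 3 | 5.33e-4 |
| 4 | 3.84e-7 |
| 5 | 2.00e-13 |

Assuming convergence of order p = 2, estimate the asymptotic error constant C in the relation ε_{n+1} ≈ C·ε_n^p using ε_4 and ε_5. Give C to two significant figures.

C ≈ ε_5 / ε_4^2
  = 2.00e-13 / (3.84e-7)^2
  = 2.00e-13 / 1.47456e-13 ≈ 1.3563

1.4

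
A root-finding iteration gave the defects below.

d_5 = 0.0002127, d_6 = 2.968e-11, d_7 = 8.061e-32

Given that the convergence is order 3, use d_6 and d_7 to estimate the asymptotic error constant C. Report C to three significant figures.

C ≈ d_7 / d_6^3
  = 8.061e-32 / (2.968e-11)^3
  = 8.061e-32 / 2.61452e-32 ≈ 3.0832

3.08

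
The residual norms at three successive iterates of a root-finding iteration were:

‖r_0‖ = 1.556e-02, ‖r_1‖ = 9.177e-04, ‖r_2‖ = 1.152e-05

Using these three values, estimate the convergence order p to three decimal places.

p ≈ ln(‖r_2‖/‖r_1‖) / ln(‖r_1‖/‖r_0‖)
  = ln(1.152e-05/9.177e-04) / ln(9.177e-04/1.556e-02)
  = ln(0.0125531) / ln(0.0589781)
  = -4.377788 / -2.830589 ≈ 1.546600

1.547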